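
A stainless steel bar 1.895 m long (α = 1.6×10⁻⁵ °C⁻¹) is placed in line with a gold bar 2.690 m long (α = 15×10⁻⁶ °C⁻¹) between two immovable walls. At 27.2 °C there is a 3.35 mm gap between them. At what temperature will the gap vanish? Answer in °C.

T = 74.6 °C

Gap closes when ΔL₁ + ΔL₂ = 3.35 mm = 3.35×10⁻³ m
(α₁L₁ + α₂L₂)ΔT = g
α₁L₁ + α₂L₂ = 1.6×10⁻⁵×1.895 + 15×10⁻⁶×2.690 = 7.067×10⁻⁵ m/K
ΔT = 3.35×10⁻³ / 7.067×10⁻⁵ = 47.403 K
T = 27.2 + 47.403 = 74.603 °C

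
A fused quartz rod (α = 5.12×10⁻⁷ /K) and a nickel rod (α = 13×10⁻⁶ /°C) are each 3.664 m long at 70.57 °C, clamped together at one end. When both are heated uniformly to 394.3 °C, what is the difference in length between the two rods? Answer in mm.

14.8 mm

ΔT = 323.73 K
fused quartz: ΔL = 5.12×10⁻⁷ × 3.664 m × 323.73 = 6.0731×10⁻⁴ m = 0.60731 mm
nickel: ΔL = 13×10⁻⁶ × 3.664 m × 323.73 = 1.5420×10⁻² m = 15.420 mm
difference = 15.420 − 0.60731 = 14.81269 mm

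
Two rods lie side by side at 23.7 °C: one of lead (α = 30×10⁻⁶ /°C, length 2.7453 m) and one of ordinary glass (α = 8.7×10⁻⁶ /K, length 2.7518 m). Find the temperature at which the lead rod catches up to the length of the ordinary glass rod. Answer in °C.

T = 135.0 °C

L₁(1 + α₁ΔT) = L₂(1 + α₂ΔT) ⇒ ΔT = (L₂ − L₁)/(α₁L₁ − α₂L₂)
L₂ − L₁ = 2.7518 − 2.7453 = 6.50×10⁻³ m
α₁L₁ − α₂L₂ = 30×10⁻⁶×2.7453 − 8.7×10⁻⁶×2.7518 = 5.841834×10⁻⁵ m/K
ΔT = 6.50×10⁻³ / 5.841834×10⁻⁵ = 111.266 K
T = 23.7 + 111.266 = 134.966 °C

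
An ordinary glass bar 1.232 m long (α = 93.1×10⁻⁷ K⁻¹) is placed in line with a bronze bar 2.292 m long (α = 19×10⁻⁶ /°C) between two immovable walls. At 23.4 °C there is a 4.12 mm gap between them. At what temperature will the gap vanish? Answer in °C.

α₁L₁ = 1.146992×10⁻⁵ m/K, α₂L₂ = 4.3548×10⁻⁵ m/K → total 5.501792×10⁻⁵ m/K
ΔT = g/(α₁L₁+α₂L₂) = 4.12×10⁻³ / 5.501792×10⁻⁵ = 74.885 K
T = 23.4 + 74.885 = 98.285 °C

T = 98.3 °C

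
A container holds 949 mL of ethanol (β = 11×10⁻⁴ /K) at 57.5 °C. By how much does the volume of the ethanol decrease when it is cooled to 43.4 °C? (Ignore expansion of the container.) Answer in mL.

ΔV = 14.7 mL

|ΔT| = |43.4 − 57.5| = 14.1 K
ΔV = βV₀ΔT = (11×10⁻⁴)(949)(14.1) = 14.7 mL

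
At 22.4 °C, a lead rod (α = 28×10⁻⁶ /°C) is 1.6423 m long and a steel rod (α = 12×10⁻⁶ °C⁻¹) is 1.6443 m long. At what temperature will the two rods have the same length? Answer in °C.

Equal length when α₁L₁ΔT − α₂L₂ΔT = L₂ − L₁ = 2.00×10⁻³ m
α₁L₁ = 4.59844×10⁻⁵, α₂L₂ = 1.97316×10⁻⁵ → Δ(αL) = 2.62528×10⁻⁵ m/K
ΔT = 2.00×10⁻³ / 2.62528×10⁻⁵ = 76.1824 K, so T = 22.4 + 76.1824 = 98.5824 °C

T = 98.58 °C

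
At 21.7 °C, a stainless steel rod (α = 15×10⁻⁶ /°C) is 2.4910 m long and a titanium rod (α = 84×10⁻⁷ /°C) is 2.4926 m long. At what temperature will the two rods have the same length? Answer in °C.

T = 119.1 °C

L₁(1 + α₁ΔT) = L₂(1 + α₂ΔT) ⇒ ΔT = (L₂ − L₁)/(α₁L₁ − α₂L₂)
L₂ − L₁ = 2.4926 − 2.4910 = 1.60×10⁻³ m
α₁L₁ − α₂L₂ = 15×10⁻⁶×2.4910 − 84×10⁻⁷×2.4926 = 1.642716×10⁻⁵ m/K
ΔT = 1.60×10⁻³ / 1.642716×10⁻⁵ = 97.400 K
T = 21.7 + 97.400 = 119.100 °C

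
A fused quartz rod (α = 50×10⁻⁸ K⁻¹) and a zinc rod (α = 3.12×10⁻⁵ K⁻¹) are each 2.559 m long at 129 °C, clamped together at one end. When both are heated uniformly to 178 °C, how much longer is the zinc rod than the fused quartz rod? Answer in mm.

3.85 mm

ΔT = 49 K
fused quartz: ΔL = 50×10⁻⁸ × 2.559 m × 49 = 6.2696×10⁻⁵ m = 0.062696 mm
zinc: ΔL = 3.12×10⁻⁵ × 2.559 m × 49 = 3.9122×10⁻³ m = 3.9122 mm
difference = 3.9122 − 0.062696 = 3.849504 mm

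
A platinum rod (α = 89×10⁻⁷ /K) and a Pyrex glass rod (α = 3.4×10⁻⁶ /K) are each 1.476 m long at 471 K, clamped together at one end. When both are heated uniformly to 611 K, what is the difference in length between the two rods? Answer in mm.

1.14 mm

ΔT = 140 K
platinum: ΔL = 89×10⁻⁷ × 1.476 m × 140 = 1.8391×10⁻³ m = 1.8391 mm
Pyrex glass: ΔL = 3.4×10⁻⁶ × 1.476 m × 140 = 7.0258×10⁻⁴ m = 0.70258 mm
difference = 1.8391 − 0.70258 = 1.13652 mm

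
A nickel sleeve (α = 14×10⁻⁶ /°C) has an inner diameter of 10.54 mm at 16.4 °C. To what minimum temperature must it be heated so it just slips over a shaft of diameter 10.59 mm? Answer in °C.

Required Δd = 10.59 − 10.54 = 0.05 mm
Δd = αd₀ΔT ⇒ ΔT = Δd/(αd₀) = 0.05 / (14×10⁻⁶ × 10.54) = 338.85 K
T_min = 16.4 + 338.85 = 355.25 °C

T = 355 °C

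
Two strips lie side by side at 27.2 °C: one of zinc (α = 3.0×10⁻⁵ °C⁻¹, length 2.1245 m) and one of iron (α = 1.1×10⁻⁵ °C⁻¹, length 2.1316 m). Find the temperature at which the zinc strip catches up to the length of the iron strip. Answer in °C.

T = 203.4 °C

L₁(1 + α₁ΔT) = L₂(1 + α₂ΔT) ⇒ ΔT = (L₂ − L₁)/(α₁L₁ − α₂L₂)
L₂ − L₁ = 2.1316 − 2.1245 = 7.10×10⁻³ m
α₁L₁ − α₂L₂ = 3.0×10⁻⁵×2.1245 − 1.1×10⁻⁵×2.1316 = 4.02874×10⁻⁵ m/K
ΔT = 7.10×10⁻³ / 4.02874×10⁻⁵ = 176.234 K
T = 27.2 + 176.234 = 203.434 °C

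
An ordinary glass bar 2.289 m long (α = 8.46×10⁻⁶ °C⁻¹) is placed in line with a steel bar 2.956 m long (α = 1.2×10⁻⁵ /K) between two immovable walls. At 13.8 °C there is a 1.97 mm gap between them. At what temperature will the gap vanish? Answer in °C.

Gap closes when ΔL₁ + ΔL₂ = 1.97 mm = 1.97×10⁻³ m
(α₁L₁ + α₂L₂)ΔT = g
α₁L₁ + α₂L₂ = 8.46×10⁻⁶×2.289 + 1.2×10⁻⁵×2.956 = 5.483694×10⁻⁵ m/K
ΔT = 1.97×10⁻³ / 5.483694×10⁻⁵ = 35.925 K
T = 13.8 + 35.925 = 49.725 °C

T = 49.7 °C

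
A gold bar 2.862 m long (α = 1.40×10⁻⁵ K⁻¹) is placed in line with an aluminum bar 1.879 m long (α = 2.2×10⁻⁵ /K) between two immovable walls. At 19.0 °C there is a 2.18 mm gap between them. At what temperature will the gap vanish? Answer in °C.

T = 45.8 °C

Gap closes when ΔL₁ + ΔL₂ = 2.18 mm = 2.18×10⁻³ m
(α₁L₁ + α₂L₂)ΔT = g
α₁L₁ + α₂L₂ = 1.40×10⁻⁵×2.862 + 2.2×10⁻⁵×1.879 = 8.1406×10⁻⁵ m/K
ΔT = 2.18×10⁻³ / 8.1406×10⁻⁵ = 26.779 K
T = 19.0 + 26.779 = 45.779 °C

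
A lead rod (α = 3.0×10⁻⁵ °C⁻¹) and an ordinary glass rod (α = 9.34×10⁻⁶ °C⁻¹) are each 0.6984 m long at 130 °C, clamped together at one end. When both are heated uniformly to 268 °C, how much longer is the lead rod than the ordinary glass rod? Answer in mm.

ΔT = 138 K
lead: ΔL = 3.0×10⁻⁵ × 0.6984 m × 138 = 2.8914×10⁻³ m = 2.8914 mm
ordinary glass: ΔL = 9.34×10⁻⁶ × 0.6984 m × 138 = 9.0018×10⁻⁴ m = 0.90018 mm
difference = 2.8914 − 0.90018 = 1.99122 mm

1.99 mm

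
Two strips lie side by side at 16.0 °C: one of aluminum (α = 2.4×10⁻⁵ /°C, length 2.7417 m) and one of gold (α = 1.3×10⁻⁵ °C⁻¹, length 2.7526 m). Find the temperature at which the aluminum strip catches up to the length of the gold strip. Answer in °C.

L₁(1 + α₁ΔT) = L₂(1 + α₂ΔT) ⇒ ΔT = (L₂ − L₁)/(α₁L₁ − α₂L₂)
L₂ − L₁ = 2.7526 − 2.7417 = 1.09×10⁻² m
α₁L₁ − α₂L₂ = 2.4×10⁻⁵×2.7417 − 1.3×10⁻⁵×2.7526 = 3.0017×10⁻⁵ m/K
ΔT = 1.09×10⁻² / 3.0017×10⁻⁵ = 363.128 K
T = 16.0 + 363.128 = 379.128 °C

T = 379.1 °C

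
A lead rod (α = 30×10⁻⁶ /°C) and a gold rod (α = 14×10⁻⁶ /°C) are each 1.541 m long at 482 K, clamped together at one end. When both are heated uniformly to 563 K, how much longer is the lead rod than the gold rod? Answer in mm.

ΔT = 81 K
lead: ΔL = 30×10⁻⁶ × 1.541 m × 81 = 3.7446×10⁻³ m = 3.7446 mm
gold: ΔL = 14×10⁻⁶ × 1.541 m × 81 = 1.7475×10⁻³ m = 1.7475 mm
difference = 3.7446 − 1.7475 = 1.9971 mm

2.00 mm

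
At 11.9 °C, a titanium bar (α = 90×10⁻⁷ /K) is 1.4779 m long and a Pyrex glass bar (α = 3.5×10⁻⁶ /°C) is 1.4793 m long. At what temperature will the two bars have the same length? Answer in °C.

Equal length when α₁L₁ΔT − α₂L₂ΔT = L₂ − L₁ = 1.40×10⁻³ m
α₁L₁ = 1.33011×10⁻⁵, α₂L₂ = 5.17755×10⁻⁶ → Δ(αL) = 8.12355×10⁻⁶ m/K
ΔT = 1.40×10⁻³ / 8.12355×10⁻⁶ = 172.338 K, so T = 11.9 + 172.338 = 184.238 °C

T = 184.2 °C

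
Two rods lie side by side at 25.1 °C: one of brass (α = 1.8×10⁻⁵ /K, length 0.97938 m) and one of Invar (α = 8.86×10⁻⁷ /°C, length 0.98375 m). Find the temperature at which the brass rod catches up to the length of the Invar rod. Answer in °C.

L₁(1 + α₁ΔT) = L₂(1 + α₂ΔT) ⇒ ΔT = (L₂ − L₁)/(α₁L₁ − α₂L₂)
L₂ − L₁ = 0.98375 − 0.97938 = 4.37×10⁻³ m
α₁L₁ − α₂L₂ = 1.8×10⁻⁵×0.97938 − 8.86×10⁻⁷×0.98375 = 1.67572375×10⁻⁵ m/K
ΔT = 4.37×10⁻³ / 1.67572375×10⁻⁵ = 260.783 K
T = 25.1 + 260.783 = 285.883 °C

T = 285.9 °C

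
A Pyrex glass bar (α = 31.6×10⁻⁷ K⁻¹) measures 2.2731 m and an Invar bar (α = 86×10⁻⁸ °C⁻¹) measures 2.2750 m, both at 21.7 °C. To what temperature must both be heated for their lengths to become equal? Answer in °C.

L₁(1 + α₁ΔT) = L₂(1 + α₂ΔT) ⇒ ΔT = (L₂ − L₁)/(α₁L₁ − α₂L₂)
L₂ − L₁ = 2.2750 − 2.2731 = 1.90×10⁻³ m
α₁L₁ − α₂L₂ = 31.6×10⁻⁷×2.2731 − 86×10⁻⁸×2.2750 = 5.226496×10⁻⁶ m/K
ΔT = 1.90×10⁻³ / 5.226496×10⁻⁶ = 363.532 K
T = 21.7 + 363.532 = 385.232 °C

T = 385.2 °C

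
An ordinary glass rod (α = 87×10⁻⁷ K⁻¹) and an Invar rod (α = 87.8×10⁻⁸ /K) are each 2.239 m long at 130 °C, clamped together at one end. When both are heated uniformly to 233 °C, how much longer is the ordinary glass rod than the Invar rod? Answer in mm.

ΔT = 103 K
ordinary glass: ΔL = 87×10⁻⁷ × 2.239 m × 103 = 2.0064×10⁻³ m = 2.0064 mm
Invar: ΔL = 87.8×10⁻⁸ × 2.239 m × 103 = 2.0248×10⁻⁴ m = 0.20248 mm
difference = 2.0064 − 0.20248 = 1.80392 mm

1.80 mm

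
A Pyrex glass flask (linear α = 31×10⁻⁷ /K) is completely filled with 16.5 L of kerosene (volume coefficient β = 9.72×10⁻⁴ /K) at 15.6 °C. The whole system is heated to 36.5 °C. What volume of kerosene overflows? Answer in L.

0.332 L

The flask also expands: β_container ≈ 3α = 9.3×10⁻⁶ /K
Net overflow = V₀(β_liq − 3α_cont)ΔT
β − 3α = 9.72×10⁻⁴ − 9.3×10⁻⁶ = 9.627×10⁻⁴ /K; ΔT = 20.9 K
ΔV = 16.5 × 9.627×10⁻⁴ × 20.9 = 0.332 L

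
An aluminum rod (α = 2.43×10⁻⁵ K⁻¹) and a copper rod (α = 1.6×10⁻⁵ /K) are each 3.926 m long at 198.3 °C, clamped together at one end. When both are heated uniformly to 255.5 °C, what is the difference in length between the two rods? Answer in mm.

ΔT = 57.2 K
aluminum: ΔL = 2.43×10⁻⁵ × 3.926 m × 57.2 = 5.4570×10⁻³ m = 5.4570 mm
copper: ΔL = 1.6×10⁻⁵ × 3.926 m × 57.2 = 3.5931×10⁻³ m = 3.5931 mm
difference = 5.4570 − 3.5931 = 1.8639 mm

1.86 mm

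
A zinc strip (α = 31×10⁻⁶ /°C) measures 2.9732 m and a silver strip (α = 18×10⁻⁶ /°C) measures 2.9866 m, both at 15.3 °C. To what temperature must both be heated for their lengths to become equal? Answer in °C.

T = 364.2 °C

L₁(1 + α₁ΔT) = L₂(1 + α₂ΔT) ⇒ ΔT = (L₂ − L₁)/(α₁L₁ − α₂L₂)
L₂ − L₁ = 2.9866 − 2.9732 = 1.34×10⁻² m
α₁L₁ − α₂L₂ = 31×10⁻⁶×2.9732 − 18×10⁻⁶×2.9866 = 3.84104×10⁻⁵ m/K
ΔT = 1.34×10⁻² / 3.84104×10⁻⁵ = 348.864 K
T = 15.3 + 348.864 = 364.164 °C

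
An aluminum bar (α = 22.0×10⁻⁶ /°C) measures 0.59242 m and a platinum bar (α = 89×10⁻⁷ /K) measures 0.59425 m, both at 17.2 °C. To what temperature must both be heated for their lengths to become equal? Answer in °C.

T = 253.5 °C

L₁(1 + α₁ΔT) = L₂(1 + α₂ΔT) ⇒ ΔT = (L₂ − L₁)/(α₁L₁ − α₂L₂)
L₂ − L₁ = 0.59425 − 0.59242 = 1.83×10⁻³ m
α₁L₁ − α₂L₂ = 22.0×10⁻⁶×0.59242 − 89×10⁻⁷×0.59425 = 7.744415×10⁻⁶ m/K
ΔT = 1.83×10⁻³ / 7.744415×10⁻⁶ = 236.299 K
T = 17.2 + 236.299 = 253.499 °C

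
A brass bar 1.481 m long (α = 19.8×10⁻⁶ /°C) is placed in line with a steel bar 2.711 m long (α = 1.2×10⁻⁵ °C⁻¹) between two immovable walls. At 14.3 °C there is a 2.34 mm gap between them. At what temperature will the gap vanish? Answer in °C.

Gap closes when ΔL₁ + ΔL₂ = 2.34 mm = 2.34×10⁻³ m
(α₁L₁ + α₂L₂)ΔT = g
α₁L₁ + α₂L₂ = 19.8×10⁻⁶×1.481 + 1.2×10⁻⁵×2.711 = 6.18558×10⁻⁵ m/K
ΔT = 2.34×10⁻³ / 6.18558×10⁻⁵ = 37.830 K
T = 14.3 + 37.830 = 52.130 °C

T = 52.1 °C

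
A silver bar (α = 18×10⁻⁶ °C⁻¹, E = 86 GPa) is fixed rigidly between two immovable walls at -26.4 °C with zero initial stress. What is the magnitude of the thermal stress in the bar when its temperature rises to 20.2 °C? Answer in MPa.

Fully constrained: the free strain ε = αΔT is blocked, so σ = Eε = EαΔT.
|ΔT| = 46.6 K
σ = 86.0×10⁹ × 18×10⁻⁶ × 46.6 = 7.21×10⁷ Pa

σ = 72.1 MPa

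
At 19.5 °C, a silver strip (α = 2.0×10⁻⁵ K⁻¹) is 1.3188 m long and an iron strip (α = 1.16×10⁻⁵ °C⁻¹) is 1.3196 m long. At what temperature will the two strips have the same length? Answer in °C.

L₁(1 + α₁ΔT) = L₂(1 + α₂ΔT) ⇒ ΔT = (L₂ − L₁)/(α₁L₁ − α₂L₂)
L₂ − L₁ = 1.3196 − 1.3188 = 8.00×10⁻⁴ m
α₁L₁ − α₂L₂ = 2.0×10⁻⁵×1.3188 − 1.16×10⁻⁵×1.3196 = 1.106864×10⁻⁵ m/K
ΔT = 8.00×10⁻⁴ / 1.106864×10⁻⁵ = 72.2763 K
T = 19.5 + 72.2763 = 91.7763 °C

T = 91.78 °C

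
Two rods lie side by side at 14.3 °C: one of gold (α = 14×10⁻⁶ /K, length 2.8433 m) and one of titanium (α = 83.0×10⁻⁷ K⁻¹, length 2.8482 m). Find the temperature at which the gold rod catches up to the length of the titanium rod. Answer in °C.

T = 317.4 °C

Equal length when α₁L₁ΔT − α₂L₂ΔT = L₂ − L₁ = 4.90×10⁻³ m
α₁L₁ = 3.98062×10⁻⁵, α₂L₂ = 2.364006×10⁻⁵ → Δ(αL) = 1.616614×10⁻⁵ m/K
ΔT = 4.90×10⁻³ / 1.616614×10⁻⁵ = 303.103 K, so T = 14.3 + 303.103 = 317.403 °C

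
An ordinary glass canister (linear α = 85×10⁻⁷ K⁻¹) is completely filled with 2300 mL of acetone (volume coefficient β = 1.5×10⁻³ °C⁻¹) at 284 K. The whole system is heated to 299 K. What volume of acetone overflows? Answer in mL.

The canister also expands: β_container ≈ 3α = 2.55×10⁻⁵ /K
Net overflow = V₀(β_liq − 3α_cont)ΔT
β − 3α = 1.50×10⁻³ − 2.55×10⁻⁵ = 1.4745×10⁻³ /K; ΔT = 15 K
ΔV = 2300 × 1.4745×10⁻³ × 15 = 50.9 mL

50.9 mL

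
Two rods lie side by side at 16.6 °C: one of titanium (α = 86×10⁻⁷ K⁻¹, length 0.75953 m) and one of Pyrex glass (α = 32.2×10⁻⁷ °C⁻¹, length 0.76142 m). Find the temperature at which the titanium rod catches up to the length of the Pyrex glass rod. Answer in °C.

T = 479.8 °C

L₁(1 + α₁ΔT) = L₂(1 + α₂ΔT) ⇒ ΔT = (L₂ − L₁)/(α₁L₁ − α₂L₂)
L₂ − L₁ = 0.76142 − 0.75953 = 1.89×10⁻³ m
α₁L₁ − α₂L₂ = 86×10⁻⁷×0.75953 − 32.2×10⁻⁷×0.76142 = 4.0801856×10⁻⁶ m/K
ΔT = 1.89×10⁻³ / 4.0801856×10⁻⁶ = 463.214 K
T = 16.6 + 463.214 = 479.814 °C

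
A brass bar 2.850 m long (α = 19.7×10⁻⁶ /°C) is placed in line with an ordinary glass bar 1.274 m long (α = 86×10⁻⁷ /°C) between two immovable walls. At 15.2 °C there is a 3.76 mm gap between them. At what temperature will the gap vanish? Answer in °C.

T = 71.2 °C

Gap closes when ΔL₁ + ΔL₂ = 3.76 mm = 3.76×10⁻³ m
(α₁L₁ + α₂L₂)ΔT = g
α₁L₁ + α₂L₂ = 19.7×10⁻⁶×2.850 + 86×10⁻⁷×1.274 = 6.71014×10⁻⁵ m/K
ΔT = 3.76×10⁻³ / 6.71014×10⁻⁵ = 56.035 K
T = 15.2 + 56.035 = 71.235 °C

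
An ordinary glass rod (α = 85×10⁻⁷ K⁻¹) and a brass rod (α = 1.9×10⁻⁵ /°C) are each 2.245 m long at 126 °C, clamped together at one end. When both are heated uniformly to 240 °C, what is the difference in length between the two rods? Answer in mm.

ΔT = 114 K
ordinary glass: ΔL = 85×10⁻⁷ × 2.245 m × 114 = 2.1754×10⁻³ m = 2.1754 mm
brass: ΔL = 1.9×10⁻⁵ × 2.245 m × 114 = 4.8627×10⁻³ m = 4.8627 mm
difference = 4.8627 − 2.1754 = 2.6873 mm

2.69 mm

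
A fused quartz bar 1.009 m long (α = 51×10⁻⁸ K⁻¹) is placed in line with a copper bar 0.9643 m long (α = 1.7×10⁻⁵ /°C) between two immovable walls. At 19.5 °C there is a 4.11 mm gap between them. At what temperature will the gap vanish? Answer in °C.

T = 263 °C

α₁L₁ = 5.1459×10⁻⁷ m/K, α₂L₂ = 1.63931×10⁻⁵ m/K → total 1.690769×10⁻⁵ m/K
ΔT = g/(α₁L₁+α₂L₂) = 4.11×10⁻³ / 1.690769×10⁻⁵ = 243.08 K
T = 19.5 + 243.08 = 262.58 °C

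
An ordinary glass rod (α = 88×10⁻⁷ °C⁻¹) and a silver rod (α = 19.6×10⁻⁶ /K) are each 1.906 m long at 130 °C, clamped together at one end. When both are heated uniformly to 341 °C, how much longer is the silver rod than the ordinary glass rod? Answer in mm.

ΔT = 211 K
ordinary glass: ΔL = 88×10⁻⁷ × 1.906 m × 211 = 3.5391×10⁻³ m = 3.5391 mm
silver: ΔL = 19.6×10⁻⁶ × 1.906 m × 211 = 7.8825×10⁻³ m = 7.8825 mm
difference = 7.8825 − 3.5391 = 4.3434 mm

4.34 mm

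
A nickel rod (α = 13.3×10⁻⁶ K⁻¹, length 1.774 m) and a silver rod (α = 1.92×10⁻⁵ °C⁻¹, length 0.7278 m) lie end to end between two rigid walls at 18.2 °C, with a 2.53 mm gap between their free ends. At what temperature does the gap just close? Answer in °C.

α₁L₁ = 2.35942×10⁻⁵ m/K, α₂L₂ = 1.397376×10⁻⁵ m/K → total 3.756796×10⁻⁵ m/K
ΔT = g/(α₁L₁+α₂L₂) = 2.53×10⁻³ / 3.756796×10⁻⁵ = 67.345 K
T = 18.2 + 67.345 = 85.545 °C

T = 85.5 °C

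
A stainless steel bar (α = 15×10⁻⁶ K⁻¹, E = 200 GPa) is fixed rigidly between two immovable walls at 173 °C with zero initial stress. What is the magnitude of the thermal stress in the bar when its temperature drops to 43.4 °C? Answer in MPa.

Fully constrained: the free strain ε = αΔT is blocked, so σ = Eε = EαΔT.
|ΔT| = 129.6 K
σ = 200×10⁹ × 15×10⁻⁶ × 129.6 = 3.89×10⁸ Pa

σ = 389 MPa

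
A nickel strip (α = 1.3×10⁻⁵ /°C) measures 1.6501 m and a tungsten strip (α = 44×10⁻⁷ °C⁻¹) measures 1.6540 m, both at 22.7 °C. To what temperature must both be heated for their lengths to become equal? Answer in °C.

Equal length when α₁L₁ΔT − α₂L₂ΔT = L₂ − L₁ = 3.90×10⁻³ m
α₁L₁ = 2.14513×10⁻⁵, α₂L₂ = 7.2776×10⁻⁶ → Δ(αL) = 1.41737×10⁻⁵ m/K
ΔT = 3.90×10⁻³ / 1.41737×10⁻⁵ = 275.158 K, so T = 22.7 + 275.158 = 297.858 °C

T = 297.9 °C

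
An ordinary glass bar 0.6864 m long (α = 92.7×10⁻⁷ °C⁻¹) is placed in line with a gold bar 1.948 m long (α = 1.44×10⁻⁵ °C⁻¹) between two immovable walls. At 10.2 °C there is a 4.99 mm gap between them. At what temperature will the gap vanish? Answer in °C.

Gap closes when ΔL₁ + ΔL₂ = 4.99 mm = 4.99×10⁻³ m
(α₁L₁ + α₂L₂)ΔT = g
α₁L₁ + α₂L₂ = 92.7×10⁻⁷×0.6864 + 1.44×10⁻⁵×1.948 = 3.4414128×10⁻⁵ m/K
ΔT = 4.99×10⁻³ / 3.4414128×10⁻⁵ = 145.00 K
T = 10.2 + 145.00 = 155.20 °C

T = 155 °C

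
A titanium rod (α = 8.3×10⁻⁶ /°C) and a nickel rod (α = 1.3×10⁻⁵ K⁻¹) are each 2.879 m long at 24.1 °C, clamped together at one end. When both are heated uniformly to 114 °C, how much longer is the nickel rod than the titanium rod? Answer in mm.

1.22 mm

ΔT = 89.9 K
titanium: ΔL = 8.3×10⁻⁶ × 2.879 m × 89.9 = 2.1482×10⁻³ m = 2.1482 mm
nickel: ΔL = 1.3×10⁻⁵ × 2.879 m × 89.9 = 3.3647×10⁻³ m = 3.3647 mm
difference = 3.3647 − 2.1482 = 1.2165 mm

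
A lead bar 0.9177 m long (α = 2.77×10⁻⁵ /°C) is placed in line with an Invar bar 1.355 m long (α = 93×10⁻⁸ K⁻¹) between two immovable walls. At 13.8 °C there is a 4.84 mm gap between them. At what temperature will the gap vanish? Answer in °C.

Gap closes when ΔL₁ + ΔL₂ = 4.84 mm = 4.84×10⁻³ m
(α₁L₁ + α₂L₂)ΔT = g
α₁L₁ + α₂L₂ = 2.77×10⁻⁵×0.9177 + 93×10⁻⁸×1.355 = 2.668044×10⁻⁵ m/K
ΔT = 4.84×10⁻³ / 2.668044×10⁻⁵ = 181.41 K
T = 13.8 + 181.41 = 195.21 °C

T = 195 °C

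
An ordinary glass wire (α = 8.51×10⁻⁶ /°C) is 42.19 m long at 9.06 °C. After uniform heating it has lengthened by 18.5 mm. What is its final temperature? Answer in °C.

T = 60.6 °C

ΔL = αL₀ΔT ⇒ ΔT = ΔL / (αL₀)
ΔT = 18.5×10⁻³ m / (8.51×10⁻⁶ × 42.19 m) = 51.527 K
T = 9.06 + 51.527 = 60.587 °C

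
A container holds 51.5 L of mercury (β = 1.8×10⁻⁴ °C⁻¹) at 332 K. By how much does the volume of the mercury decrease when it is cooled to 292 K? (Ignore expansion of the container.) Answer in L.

ΔV = 0.371 L

|ΔT| = |292 − 332| = 40 K
ΔV = βV₀ΔT = (1.8×10⁻⁴)(51.5)(40) = 0.371 L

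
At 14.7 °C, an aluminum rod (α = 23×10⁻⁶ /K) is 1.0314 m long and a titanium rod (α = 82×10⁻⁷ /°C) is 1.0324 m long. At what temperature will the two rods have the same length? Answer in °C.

T = 80.25 °C

L₁(1 + α₁ΔT) = L₂(1 + α₂ΔT) ⇒ ΔT = (L₂ − L₁)/(α₁L₁ − α₂L₂)
L₂ − L₁ = 1.0324 − 1.0314 = 1.00×10⁻³ m
α₁L₁ − α₂L₂ = 23×10⁻⁶×1.0314 − 82×10⁻⁷×1.0324 = 1.525652×10⁻⁵ m/K
ΔT = 1.00×10⁻³ / 1.525652×10⁻⁵ = 65.5457 K
T = 14.7 + 65.5457 = 80.2457 °C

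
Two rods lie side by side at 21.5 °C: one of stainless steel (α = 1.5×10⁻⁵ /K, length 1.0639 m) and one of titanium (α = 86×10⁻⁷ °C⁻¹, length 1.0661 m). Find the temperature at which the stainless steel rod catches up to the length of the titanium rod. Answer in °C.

T = 345.5 °C

Equal length when α₁L₁ΔT − α₂L₂ΔT = L₂ − L₁ = 2.20×10⁻³ m
α₁L₁ = 1.59585×10⁻⁵, α₂L₂ = 9.16846×10⁻⁶ → Δ(αL) = 6.79004×10⁻⁶ m/K
ΔT = 2.20×10⁻³ / 6.79004×10⁻⁶ = 324.004 K, so T = 21.5 + 324.004 = 345.504 °C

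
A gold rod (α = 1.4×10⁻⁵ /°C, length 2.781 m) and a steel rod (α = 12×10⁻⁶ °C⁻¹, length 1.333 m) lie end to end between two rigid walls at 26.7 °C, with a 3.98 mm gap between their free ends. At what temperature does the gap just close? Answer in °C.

T = 99.2 °C

α₁L₁ = 3.8934×10⁻⁵ m/K, α₂L₂ = 1.5996×10⁻⁵ m/K → total 5.493×10⁻⁵ m/K
ΔT = g/(α₁L₁+α₂L₂) = 3.98×10⁻³ / 5.493×10⁻⁵ = 72.456 K
T = 26.7 + 72.456 = 99.156 °C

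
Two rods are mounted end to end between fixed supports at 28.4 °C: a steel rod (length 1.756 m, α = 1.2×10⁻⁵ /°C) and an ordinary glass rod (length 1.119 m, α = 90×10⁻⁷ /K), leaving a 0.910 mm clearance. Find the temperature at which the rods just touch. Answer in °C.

T = 57.6 °C

α₁L₁ = 2.1072×10⁻⁵ m/K, α₂L₂ = 1.0071×10⁻⁵ m/K → total 3.1143×10⁻⁵ m/K
ΔT = g/(α₁L₁+α₂L₂) = 9.10×10⁻⁴ / 3.1143×10⁻⁵ = 29.220 K
T = 28.4 + 29.220 = 57.620 °C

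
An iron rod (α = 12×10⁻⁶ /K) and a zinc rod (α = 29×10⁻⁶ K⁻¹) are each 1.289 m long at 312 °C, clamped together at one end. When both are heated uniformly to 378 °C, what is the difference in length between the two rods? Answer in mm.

1.45 mm

ΔT = 66 K
iron: ΔL = 12×10⁻⁶ × 1.289 m × 66 = 1.0209×10⁻³ m = 1.0209 mm
zinc: ΔL = 29×10⁻⁶ × 1.289 m × 66 = 2.4671×10⁻³ m = 2.4671 mm
difference = 2.4671 − 1.0209 = 1.4462 mm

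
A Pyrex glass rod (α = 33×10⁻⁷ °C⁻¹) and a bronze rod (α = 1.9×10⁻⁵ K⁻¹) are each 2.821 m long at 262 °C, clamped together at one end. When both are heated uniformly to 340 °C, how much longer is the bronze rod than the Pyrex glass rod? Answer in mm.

ΔT = 78 K
Pyrex glass: ΔL = 33×10⁻⁷ × 2.821 m × 78 = 7.2613×10⁻⁴ m = 0.72613 mm
bronze: ΔL = 1.9×10⁻⁵ × 2.821 m × 78 = 4.1807×10⁻³ m = 4.1807 mm
difference = 4.1807 − 0.72613 = 3.45457 mm

3.45 mm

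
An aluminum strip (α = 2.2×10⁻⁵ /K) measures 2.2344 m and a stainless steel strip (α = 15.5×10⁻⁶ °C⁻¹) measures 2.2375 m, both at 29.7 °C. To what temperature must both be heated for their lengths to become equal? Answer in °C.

L₁(1 + α₁ΔT) = L₂(1 + α₂ΔT) ⇒ ΔT = (L₂ − L₁)/(α₁L₁ − α₂L₂)
L₂ − L₁ = 2.2375 − 2.2344 = 3.10×10⁻³ m
α₁L₁ − α₂L₂ = 2.2×10⁻⁵×2.2344 − 15.5×10⁻⁶×2.2375 = 1.447555×10⁻⁵ m/K
ΔT = 3.10×10⁻³ / 1.447555×10⁻⁵ = 214.154 K
T = 29.7 + 214.154 = 243.854 °C

T = 243.9 °C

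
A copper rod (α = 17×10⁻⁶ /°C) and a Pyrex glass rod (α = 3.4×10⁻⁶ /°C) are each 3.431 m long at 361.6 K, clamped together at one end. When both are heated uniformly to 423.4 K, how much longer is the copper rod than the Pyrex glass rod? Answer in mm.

ΔT = 61.8 K
copper: ΔL = 17×10⁻⁶ × 3.431 m × 61.8 = 3.6046×10⁻³ m = 3.6046 mm
Pyrex glass: ΔL = 3.4×10⁻⁶ × 3.431 m × 61.8 = 7.2092×10⁻⁴ m = 0.72092 mm
difference = 3.6046 − 0.72092 = 2.88368 mm

2.88 mm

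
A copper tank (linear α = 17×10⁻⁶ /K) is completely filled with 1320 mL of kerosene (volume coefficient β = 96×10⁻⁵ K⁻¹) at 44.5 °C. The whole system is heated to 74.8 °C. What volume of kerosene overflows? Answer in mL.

36.4 mL

The tank also expands: β_container ≈ 3α = 5.1×10⁻⁵ /K
Net overflow = V₀(β_liq − 3α_cont)ΔT
β − 3α = 9.60×10⁻⁴ − 5.1×10⁻⁵ = 9.09×10⁻⁴ /K; ΔT = 30.3 K
ΔV = 1320 × 9.09×10⁻⁴ × 30.3 = 36.4 mL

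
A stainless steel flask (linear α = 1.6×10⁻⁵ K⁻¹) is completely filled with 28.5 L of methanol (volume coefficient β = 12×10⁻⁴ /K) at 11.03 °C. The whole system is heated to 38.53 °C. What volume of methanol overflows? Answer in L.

The flask also expands: β_container ≈ 3α = 4.8×10⁻⁵ /K
Net overflow = V₀(β_liq − 3α_cont)ΔT
β − 3α = 1.20×10⁻³ − 4.8×10⁻⁵ = 1.152×10⁻³ /K; ΔT = 27.50 K
ΔV = 28.5 × 1.152×10⁻³ × 27.50 = 0.903 L

0.903 L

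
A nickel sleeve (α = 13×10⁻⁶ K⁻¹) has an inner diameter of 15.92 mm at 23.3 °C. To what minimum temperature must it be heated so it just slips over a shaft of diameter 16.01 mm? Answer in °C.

T = 458 °C

Required Δd = 16.01 − 15.92 = 0.09 mm
Δd = αd₀ΔT ⇒ ΔT = Δd/(αd₀) = 0.09 / (13×10⁻⁶ × 15.92) = 434.87 K
T_min = 23.3 + 434.87 = 458.17 °C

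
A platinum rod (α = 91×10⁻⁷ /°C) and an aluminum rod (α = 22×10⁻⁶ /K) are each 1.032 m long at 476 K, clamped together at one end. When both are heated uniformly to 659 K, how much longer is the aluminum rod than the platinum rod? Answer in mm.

ΔT = 183 K
platinum: ΔL = 91×10⁻⁷ × 1.032 m × 183 = 1.7186×10⁻³ m = 1.7186 mm
aluminum: ΔL = 22×10⁻⁶ × 1.032 m × 183 = 4.1548×10⁻³ m = 4.1548 mm
difference = 4.1548 − 1.7186 = 2.4362 mm

2.44 mm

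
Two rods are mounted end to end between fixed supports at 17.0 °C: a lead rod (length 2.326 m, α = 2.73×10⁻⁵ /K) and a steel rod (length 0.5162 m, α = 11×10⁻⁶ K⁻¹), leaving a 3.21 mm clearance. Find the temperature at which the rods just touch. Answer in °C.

Gap closes when ΔL₁ + ΔL₂ = 3.21 mm = 3.21×10⁻³ m
(α₁L₁ + α₂L₂)ΔT = g
α₁L₁ + α₂L₂ = 2.73×10⁻⁵×2.326 + 11×10⁻⁶×0.5162 = 6.9178×10⁻⁵ m/K
ΔT = 3.21×10⁻³ / 6.9178×10⁻⁵ = 46.402 K
T = 17.0 + 46.402 = 63.402 °C

T = 63.4 °C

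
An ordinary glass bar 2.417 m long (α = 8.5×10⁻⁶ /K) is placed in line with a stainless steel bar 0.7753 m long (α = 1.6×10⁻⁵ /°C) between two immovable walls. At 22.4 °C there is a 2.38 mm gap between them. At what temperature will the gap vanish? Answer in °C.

Gap closes when ΔL₁ + ΔL₂ = 2.38 mm = 2.38×10⁻³ m
(α₁L₁ + α₂L₂)ΔT = g
α₁L₁ + α₂L₂ = 8.5×10⁻⁶×2.417 + 1.6×10⁻⁵×0.7753 = 3.29493×10⁻⁵ m/K
ΔT = 2.38×10⁻³ / 3.29493×10⁻⁵ = 72.232 K
T = 22.4 + 72.232 = 94.632 °C

T = 94.6 °C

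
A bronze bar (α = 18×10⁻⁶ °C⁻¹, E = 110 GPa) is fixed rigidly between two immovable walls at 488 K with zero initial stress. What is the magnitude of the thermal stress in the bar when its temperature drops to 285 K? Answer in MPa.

σ = 402 MPa

Fully constrained: the free strain ε = αΔT is blocked, so σ = Eε = EαΔT.
|ΔT| = 203 K
σ = 110×10⁹ × 18×10⁻⁶ × 203 = 4.02×10⁸ Pa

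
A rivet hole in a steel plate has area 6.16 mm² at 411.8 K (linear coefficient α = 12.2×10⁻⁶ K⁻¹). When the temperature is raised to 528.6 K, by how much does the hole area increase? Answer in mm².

Area coefficient ≈ 2α; |ΔT| = 116.8 K
ΔA = 2αA₀ΔT = 2(12.2×10⁻⁶)(6.16)(116.8) = 0.0176 mm²

ΔA = 0.0176 mm²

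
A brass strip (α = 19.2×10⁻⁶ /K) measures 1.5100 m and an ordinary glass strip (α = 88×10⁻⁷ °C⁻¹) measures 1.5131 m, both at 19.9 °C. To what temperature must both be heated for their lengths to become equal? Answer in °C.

L₁(1 + α₁ΔT) = L₂(1 + α₂ΔT) ⇒ ΔT = (L₂ − L₁)/(α₁L₁ − α₂L₂)
L₂ − L₁ = 1.5131 − 1.5100 = 3.10×10⁻³ m
α₁L₁ − α₂L₂ = 19.2×10⁻⁶×1.5100 − 88×10⁻⁷×1.5131 = 1.567672×10⁻⁵ m/K
ΔT = 3.10×10⁻³ / 1.567672×10⁻⁵ = 197.745 K
T = 19.9 + 197.745 = 217.645 °C

T = 217.6 °C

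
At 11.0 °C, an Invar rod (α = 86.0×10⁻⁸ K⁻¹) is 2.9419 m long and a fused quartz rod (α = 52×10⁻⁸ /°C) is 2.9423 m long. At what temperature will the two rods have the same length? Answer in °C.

L₁(1 + α₁ΔT) = L₂(1 + α₂ΔT) ⇒ ΔT = (L₂ − L₁)/(α₁L₁ − α₂L₂)
L₂ − L₁ = 2.9423 − 2.9419 = 4.00×10⁻⁴ m
α₁L₁ − α₂L₂ = 86.0×10⁻⁸×2.9419 − 52×10⁻⁸×2.9423 = 1.000038×10⁻⁶ m/K
ΔT = 4.00×10⁻⁴ / 1.000038×10⁻⁶ = 399.985 K
T = 11.0 + 399.985 = 410.985 °C

T = 411.0 °C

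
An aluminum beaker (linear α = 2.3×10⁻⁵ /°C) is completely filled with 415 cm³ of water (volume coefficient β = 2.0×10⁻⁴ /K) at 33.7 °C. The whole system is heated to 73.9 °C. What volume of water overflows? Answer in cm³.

2.19 cm³

The beaker also expands: β_container ≈ 3α = 6.9×10⁻⁵ /K
Net overflow = V₀(β_liq − 3α_cont)ΔT
β − 3α = 2.00×10⁻⁴ − 6.9×10⁻⁵ = 1.31×10⁻⁴ /K; ΔT = 40.2 K
ΔV = 415 × 1.31×10⁻⁴ × 40.2 = 2.19 cm³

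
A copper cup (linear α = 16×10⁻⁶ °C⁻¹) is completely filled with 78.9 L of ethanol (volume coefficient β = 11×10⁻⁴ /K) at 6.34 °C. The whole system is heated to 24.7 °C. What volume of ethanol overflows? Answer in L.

The cup also expands: β_container ≈ 3α = 4.8×10⁻⁵ /K
Net overflow = V₀(β_liq − 3α_cont)ΔT
β − 3α = 1.10×10⁻³ − 4.8×10⁻⁵ = 1.052×10⁻³ /K; ΔT = 18.36 K
ΔV = 78.9 × 1.052×10⁻³ × 18.36 = 1.52 L

1.52 L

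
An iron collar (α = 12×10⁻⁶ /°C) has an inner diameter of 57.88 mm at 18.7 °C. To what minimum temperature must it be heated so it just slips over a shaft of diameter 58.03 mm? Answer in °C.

T = 235 °C

Required Δd = 58.03 − 57.88 = 0.15 mm
Δd = αd₀ΔT ⇒ ΔT = Δd/(αd₀) = 0.15 / (12×10⁻⁶ × 57.88) = 215.96 K
T_min = 18.7 + 215.96 = 234.66 °C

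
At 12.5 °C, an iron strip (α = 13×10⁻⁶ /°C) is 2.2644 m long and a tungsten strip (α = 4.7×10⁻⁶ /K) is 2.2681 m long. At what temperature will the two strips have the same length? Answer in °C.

L₁(1 + α₁ΔT) = L₂(1 + α₂ΔT) ⇒ ΔT = (L₂ − L₁)/(α₁L₁ − α₂L₂)
L₂ − L₁ = 2.2681 − 2.2644 = 3.70×10⁻³ m
α₁L₁ − α₂L₂ = 13×10⁻⁶×2.2644 − 4.7×10⁻⁶×2.2681 = 1.877713×10⁻⁵ m/K
ΔT = 3.70×10⁻³ / 1.877713×10⁻⁵ = 197.048 K
T = 12.5 + 197.048 = 209.548 °C

T = 209.5 °C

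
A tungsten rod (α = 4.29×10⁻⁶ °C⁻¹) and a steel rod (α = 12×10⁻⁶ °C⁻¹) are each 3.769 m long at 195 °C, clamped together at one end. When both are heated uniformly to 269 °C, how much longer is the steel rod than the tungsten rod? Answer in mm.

2.15 mm

ΔT = 74 K
tungsten: ΔL = 4.29×10⁻⁶ × 3.769 m × 74 = 1.1965×10⁻³ m = 1.1965 mm
steel: ΔL = 12×10⁻⁶ × 3.769 m × 74 = 3.3469×10⁻³ m = 3.3469 mm
difference = 3.3469 − 1.1965 = 2.1504 mm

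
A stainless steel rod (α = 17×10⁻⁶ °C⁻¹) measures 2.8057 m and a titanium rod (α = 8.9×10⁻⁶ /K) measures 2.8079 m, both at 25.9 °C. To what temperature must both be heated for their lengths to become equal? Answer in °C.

Equal length when α₁L₁ΔT − α₂L₂ΔT = L₂ − L₁ = 2.20×10⁻³ m
α₁L₁ = 4.76969×10⁻⁵, α₂L₂ = 2.499031×10⁻⁵ → Δ(αL) = 2.270659×10⁻⁵ m/K
ΔT = 2.20×10⁻³ / 2.270659×10⁻⁵ = 96.888 K, so T = 25.9 + 96.888 = 122.788 °C

T = 122.8 °C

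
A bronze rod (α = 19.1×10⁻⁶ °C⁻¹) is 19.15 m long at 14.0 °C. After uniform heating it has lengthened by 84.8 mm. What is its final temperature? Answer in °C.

T = 246 °C

ΔL = αL₀ΔT ⇒ ΔT = ΔL / (αL₀)
ΔT = 84.8×10⁻³ m / (19.1×10⁻⁶ × 19.15 m) = 231.84 K
T = 14.0 + 231.84 = 245.84 °C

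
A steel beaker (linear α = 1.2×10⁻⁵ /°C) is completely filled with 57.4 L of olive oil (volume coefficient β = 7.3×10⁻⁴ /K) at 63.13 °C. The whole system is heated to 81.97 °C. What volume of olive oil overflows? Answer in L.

The beaker also expands: β_container ≈ 3α = 3.6×10⁻⁵ /K
Net overflow = V₀(β_liq − 3α_cont)ΔT
β − 3α = 7.30×10⁻⁴ − 3.6×10⁻⁵ = 6.94×10⁻⁴ /K; ΔT = 18.84 K
ΔV = 57.4 × 6.94×10⁻⁴ × 18.84 = 0.751 L

0.751 L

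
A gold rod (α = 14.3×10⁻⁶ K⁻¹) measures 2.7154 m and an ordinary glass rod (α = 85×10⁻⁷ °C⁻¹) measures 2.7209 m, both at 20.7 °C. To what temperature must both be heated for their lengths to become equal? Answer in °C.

T = 371.0 °C

L₁(1 + α₁ΔT) = L₂(1 + α₂ΔT) ⇒ ΔT = (L₂ − L₁)/(α₁L₁ − α₂L₂)
L₂ − L₁ = 2.7209 − 2.7154 = 5.50×10⁻³ m
α₁L₁ − α₂L₂ = 14.3×10⁻⁶×2.7154 − 85×10⁻⁷×2.7209 = 1.570257×10⁻⁵ m/K
ΔT = 5.50×10⁻³ / 1.570257×10⁻⁵ = 350.261 K
T = 20.7 + 350.261 = 370.961 °C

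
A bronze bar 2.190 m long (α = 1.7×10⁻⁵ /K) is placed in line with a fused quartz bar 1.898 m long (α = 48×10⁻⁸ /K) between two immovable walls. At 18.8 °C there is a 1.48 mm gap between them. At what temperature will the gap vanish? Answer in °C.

T = 57.6 °C

α₁L₁ = 3.723×10⁻⁵ m/K, α₂L₂ = 9.1104×10⁻⁷ m/K → total 3.814104×10⁻⁵ m/K
ΔT = g/(α₁L₁+α₂L₂) = 1.48×10⁻³ / 3.814104×10⁻⁵ = 38.803 K
T = 18.8 + 38.803 = 57.603 °C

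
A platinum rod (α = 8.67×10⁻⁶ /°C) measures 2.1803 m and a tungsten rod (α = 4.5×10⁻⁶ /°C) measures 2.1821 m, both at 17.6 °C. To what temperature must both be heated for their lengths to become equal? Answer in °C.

Equal length when α₁L₁ΔT − α₂L₂ΔT = L₂ − L₁ = 1.80×10⁻³ m
α₁L₁ = 1.8903201×10⁻⁵, α₂L₂ = 9.81945×10⁻⁶ → Δ(αL) = 9.083751×10⁻⁶ m/K
ΔT = 1.80×10⁻³ / 9.083751×10⁻⁶ = 198.156 K, so T = 17.6 + 198.156 = 215.756 °C

T = 215.8 °C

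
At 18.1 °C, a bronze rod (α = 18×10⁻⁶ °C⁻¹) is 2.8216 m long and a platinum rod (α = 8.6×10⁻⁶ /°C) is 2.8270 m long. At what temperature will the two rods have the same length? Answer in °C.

Equal length when α₁L₁ΔT − α₂L₂ΔT = L₂ − L₁ = 5.40×10⁻³ m
α₁L₁ = 5.07888×10⁻⁵, α₂L₂ = 2.43122×10⁻⁵ → Δ(αL) = 2.64766×10⁻⁵ m/K
ΔT = 5.40×10⁻³ / 2.64766×10⁻⁵ = 203.954 K, so T = 18.1 + 203.954 = 222.054 °C

T = 222.1 °C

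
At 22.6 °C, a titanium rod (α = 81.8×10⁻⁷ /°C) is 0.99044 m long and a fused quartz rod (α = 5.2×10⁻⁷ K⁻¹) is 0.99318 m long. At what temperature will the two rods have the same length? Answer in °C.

Equal length when α₁L₁ΔT − α₂L₂ΔT = L₂ − L₁ = 2.74×10⁻³ m
α₁L₁ = 8.1017992×10⁻⁶, α₂L₂ = 5.164536×10⁻⁷ → Δ(αL) = 7.5853456×10⁻⁶ m/K
ΔT = 2.74×10⁻³ / 7.5853456×10⁻⁶ = 361.223 K, so T = 22.6 + 361.223 = 383.823 °C

T = 383.8 °C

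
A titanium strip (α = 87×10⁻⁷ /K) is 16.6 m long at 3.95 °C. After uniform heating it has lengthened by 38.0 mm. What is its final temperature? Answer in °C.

T = 267 °C

ΔL = αL₀ΔT ⇒ ΔT = ΔL / (αL₀)
ΔT = 38.0×10⁻³ m / (87×10⁻⁷ × 16.6 m) = 263.12 K
T = 3.95 + 263.12 = 267.07 °C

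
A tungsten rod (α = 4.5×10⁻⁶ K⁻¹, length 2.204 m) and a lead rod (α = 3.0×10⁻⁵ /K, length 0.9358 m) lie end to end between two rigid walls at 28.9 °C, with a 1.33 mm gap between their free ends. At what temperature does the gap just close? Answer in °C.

α₁L₁ = 9.918×10⁻⁶ m/K, α₂L₂ = 2.8074×10⁻⁵ m/K → total 3.7992×10⁻⁵ m/K
ΔT = g/(α₁L₁+α₂L₂) = 1.33×10⁻³ / 3.7992×10⁻⁵ = 35.007 K
T = 28.9 + 35.007 = 63.907 °C

T = 63.9 °C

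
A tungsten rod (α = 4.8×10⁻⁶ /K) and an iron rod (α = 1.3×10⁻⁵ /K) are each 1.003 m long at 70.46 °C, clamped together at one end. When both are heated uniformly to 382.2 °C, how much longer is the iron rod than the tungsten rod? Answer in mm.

ΔT = 311.74 K
tungsten: ΔL = 4.8×10⁻⁶ × 1.003 m × 311.74 = 1.5008×10⁻³ m = 1.5008 mm
iron: ΔL = 1.3×10⁻⁵ × 1.003 m × 311.74 = 4.0648×10⁻³ m = 4.0648 mm
difference = 4.0648 − 1.5008 = 2.5640 mm

2.56 mm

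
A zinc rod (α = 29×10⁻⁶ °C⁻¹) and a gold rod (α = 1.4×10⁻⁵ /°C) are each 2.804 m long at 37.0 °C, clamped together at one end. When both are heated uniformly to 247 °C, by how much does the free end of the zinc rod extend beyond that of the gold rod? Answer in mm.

8.83 mm

ΔT = 210.0 K
zinc: ΔL = 29×10⁻⁶ × 2.804 m × 210.0 = 1.7076×10⁻² m = 17.076 mm
gold: ΔL = 1.4×10⁻⁵ × 2.804 m × 210.0 = 8.2438×10⁻³ m = 8.2438 mm
difference = 17.076 − 8.2438 = 8.8322 mm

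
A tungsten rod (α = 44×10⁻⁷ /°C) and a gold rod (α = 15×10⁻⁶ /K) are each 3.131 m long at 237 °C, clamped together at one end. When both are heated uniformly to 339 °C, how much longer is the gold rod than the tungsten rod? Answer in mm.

ΔT = 102 K
tungsten: ΔL = 44×10⁻⁷ × 3.131 m × 102 = 1.4052×10⁻³ m = 1.4052 mm
gold: ΔL = 15×10⁻⁶ × 3.131 m × 102 = 4.7904×10⁻³ m = 4.7904 mm
difference = 4.7904 − 1.4052 = 3.3852 mm

3.39 mm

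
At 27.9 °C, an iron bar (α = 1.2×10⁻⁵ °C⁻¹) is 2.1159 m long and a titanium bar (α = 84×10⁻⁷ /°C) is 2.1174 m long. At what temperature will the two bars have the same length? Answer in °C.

Equal length when α₁L₁ΔT − α₂L₂ΔT = L₂ − L₁ = 1.50×10⁻³ m
α₁L₁ = 2.53908×10⁻⁵, α₂L₂ = 1.778616×10⁻⁵ → Δ(αL) = 7.60464×10⁻⁶ m/K
ΔT = 1.50×10⁻³ / 7.60464×10⁻⁶ = 197.248 K, so T = 27.9 + 197.248 = 225.148 °C

T = 225.1 °C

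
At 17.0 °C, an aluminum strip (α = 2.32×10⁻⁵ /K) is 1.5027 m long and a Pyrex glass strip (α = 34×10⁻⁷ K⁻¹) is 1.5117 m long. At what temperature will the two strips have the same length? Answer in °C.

T = 319.8 °C

Equal length when α₁L₁ΔT − α₂L₂ΔT = L₂ − L₁ = 9.00×10⁻³ m
α₁L₁ = 3.486264×10⁻⁵, α₂L₂ = 5.13978×10⁻⁶ → Δ(αL) = 2.972286×10⁻⁵ m/K
ΔT = 9.00×10⁻³ / 2.972286×10⁻⁵ = 302.797 K, so T = 17.0 + 302.797 = 319.797 °C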